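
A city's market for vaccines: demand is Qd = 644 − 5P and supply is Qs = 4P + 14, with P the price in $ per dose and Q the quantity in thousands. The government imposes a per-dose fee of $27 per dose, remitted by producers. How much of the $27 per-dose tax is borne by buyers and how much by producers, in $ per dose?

Without the tax, 644 − 5P = 4P + 14 gives 9P = 630, so P* = $70 and Q* = 294.
With the tax collected from producers, supply shifts: Qs = 4(P − 27) + 14.
New equilibrium: buyers pay $82, producers receive $55, Q = 234. (Wedge: Pb − Ps = 27.)
Burden on buyers: $12; on producers: $15. (They sum to $27.)
The less price-elastic side of the market bears the larger share of a per-unit tax.

Buyers bear $12 per dose; producers bear $15 per dose.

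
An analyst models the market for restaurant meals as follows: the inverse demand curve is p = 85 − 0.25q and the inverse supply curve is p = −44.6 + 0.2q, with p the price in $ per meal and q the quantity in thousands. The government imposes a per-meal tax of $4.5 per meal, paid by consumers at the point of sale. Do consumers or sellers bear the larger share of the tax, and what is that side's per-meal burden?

Rewrite in direct form: qd = 340 − 4p and qs = 5p + 223.
Before the tax: set 340 − 4p = 5p + 223 → p* = $13, q* = 288.
With the tax collected from consumers, demand (in seller-price terms) shifts: qd = 340 − 4(p + 4.5).
New equilibrium: consumers pay $15.5, sellers receive $11, q = 278. (Wedge: pb − ps = 4.5.)
Per-meal burden: consumers $2.5, sellers $2.
Consumers take the larger share because demand is less price-elastic here (demand slope 4 vs supply slope 5).
The less price-elastic side of the market bears the larger share of a per-unit tax.

Consumers bear the larger share: $2.5 per meal.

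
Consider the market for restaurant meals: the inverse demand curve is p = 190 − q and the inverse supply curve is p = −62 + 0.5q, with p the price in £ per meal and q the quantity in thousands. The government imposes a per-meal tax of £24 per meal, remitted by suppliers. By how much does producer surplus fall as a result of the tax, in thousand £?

Producer surplus falls by £1280 thousand.

Rewrite in direct form: qd = 190 − p and qs = 2p + 124.
Before the tax: set 190 − p = 2p + 124 → p* = £22, q* = 168.
With the tax collected from suppliers, supply shifts: qs = 2(p − 24) + 124.
New equilibrium: buyers pay £38, suppliers receive £14, q = 152. (Wedge: pb − ps = 24.)
ΔPS is the trapezoid between Q = 152 and Q = 168 of height £8: ½ · (168 + 152) · 8 = £1280.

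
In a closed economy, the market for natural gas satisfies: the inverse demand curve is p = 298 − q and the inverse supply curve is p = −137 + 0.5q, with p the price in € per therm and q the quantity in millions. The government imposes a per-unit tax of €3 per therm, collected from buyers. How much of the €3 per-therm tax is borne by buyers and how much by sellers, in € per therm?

Inverting to q(p) form: qd = 298 − p; qs = 2p + 274.
Without the tax, 298 − p = 2p + 274 gives 3p = 24, so p* = €8 and q* = 290.
With the tax collected from buyers, demand (in seller-price terms) shifts: qd = 298 − (p + 3).
Solving gives q = 288 with buyers paying €10 and sellers receiving €7 (the €3 wedge).
Burden on buyers: €2; on sellers: €1. (They sum to €3.)

Buyers bear €2 per therm; sellers bear €1 per therm.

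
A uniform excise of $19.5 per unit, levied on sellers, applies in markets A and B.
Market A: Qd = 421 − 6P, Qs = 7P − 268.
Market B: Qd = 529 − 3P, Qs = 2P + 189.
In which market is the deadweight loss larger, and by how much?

Market A: pre-tax P* = $53, Q* = 103; post-tax Q = 40; deadweight loss = $614.25.
Market B: pre-tax P* = $68, Q* = 325; post-tax Q = 301.6; deadweight loss = $228.15.
Difference: $614.25 vs $228.15 → market A is larger by $386.1.

Market A, by $386.1.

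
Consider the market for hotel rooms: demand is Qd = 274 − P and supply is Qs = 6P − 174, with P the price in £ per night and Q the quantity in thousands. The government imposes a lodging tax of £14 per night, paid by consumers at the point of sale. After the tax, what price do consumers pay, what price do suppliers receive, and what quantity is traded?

Consumers pay £76; suppliers receive £62; quantity = 198.

Before the tax: set 274 − P = 6P − 174 → P* = £64, Q* = 210.
With the tax collected from consumers, demand (in seller-price terms) shifts: Qd = 274 − (P + 14).
New equilibrium: consumers pay £76, suppliers receive £62, Q = 198. (Wedge: Pb − Ps = 14.)
The less price-elastic side of the market bears the larger share of a per-unit tax.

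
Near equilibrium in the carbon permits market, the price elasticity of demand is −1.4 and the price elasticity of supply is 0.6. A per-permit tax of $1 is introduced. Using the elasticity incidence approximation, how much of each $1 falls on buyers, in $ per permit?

Buyers bear ≈ $0.3 per permit.

Incidence ratio: buyers' share ≈ εs / (εs + |εd|) = 0.6 / (0.6 + 1.4) = 0.3.
So buyers bear ≈ 0.3 × $1 = $0.3; sellers bear $0.7.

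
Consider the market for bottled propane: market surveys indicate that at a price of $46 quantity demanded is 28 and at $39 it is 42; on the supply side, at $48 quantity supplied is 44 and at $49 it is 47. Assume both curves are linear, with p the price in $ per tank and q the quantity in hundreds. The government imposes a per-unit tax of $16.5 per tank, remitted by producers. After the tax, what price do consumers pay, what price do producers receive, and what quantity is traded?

Demand slope: (42 − 28)/(39 − 46) = -2, so qd = 120 − 2p.
Supply slope: (47 − 44)/(49 − 48) = 3, so qs = 3p − 100.
Without the tax, 120 − 2p = 3p − 100 gives 5p = 220, so p* = $44 and q* = 32.
With the tax collected from producers, supply shifts: qs = 3(p − 16.5) − 100.
New equilibrium: consumers pay $53.9, producers receive $37.4, q = 12.2. (Wedge: pb − ps = 16.5.)
The less price-elastic side of the market bears the larger share of a per-unit tax.

Consumers pay $53.9; producers receive $37.4; quantity = 12.2.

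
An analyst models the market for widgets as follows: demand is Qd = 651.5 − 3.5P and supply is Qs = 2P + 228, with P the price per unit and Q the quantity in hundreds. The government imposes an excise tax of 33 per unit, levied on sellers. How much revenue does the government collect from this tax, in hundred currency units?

Before the tax: set 651.5 − 3.5P = 2P + 228 → P* = 77, Q* = 382.
With the tax collected from sellers, supply shifts: Qs = 2(P − 33) + 228.
Solving gives Q = 340 with buyers paying 89 and sellers receiving 56 (the 33 wedge).
Revenue = t · Q = 33 · 340 = 11220.

Tax revenue = 11220 hundred.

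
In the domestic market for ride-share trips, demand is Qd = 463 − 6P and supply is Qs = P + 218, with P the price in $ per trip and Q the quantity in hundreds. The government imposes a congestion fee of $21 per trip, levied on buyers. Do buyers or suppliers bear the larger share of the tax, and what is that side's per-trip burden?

Before the tax: set 463 − 6P = P + 218 → P* = $35, Q* = 253.
With the tax collected from buyers, demand (in seller-price terms) shifts: Qd = 463 − 6(P + 21).
Solving gives Q = 235 with buyers paying $38 and suppliers receiving $17 (the $21 wedge).
Per-trip burden: buyers $3, suppliers $18.
Suppliers take the larger share because supply is less price-elastic here (demand slope 6 vs supply slope 1).

Suppliers bear the larger share: $18 per trip.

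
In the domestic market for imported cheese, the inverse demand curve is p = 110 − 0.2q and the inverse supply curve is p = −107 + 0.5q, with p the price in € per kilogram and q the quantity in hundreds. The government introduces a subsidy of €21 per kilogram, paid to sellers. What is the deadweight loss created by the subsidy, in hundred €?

Deadweight loss = €315 hundred.

Inverting to q(p) form: qd = 550 − 5p; qs = 2p + 214.
Without the subsidy, 550 − 5p = 2p + 214 gives 7p = 336, so p* = €48 and q* = 310.
With a per-unit subsidy paid to sellers, each receives p + 21 per unit sold, so supply becomes qs = 2(p + 21) + 214.
New equilibrium: consumers pay €42, sellers receive €63, q = 340. (Wedge: pb − ps = −21.)
Quantity rises by |ΔQ| = |310 − 340| = 30.
DWL = ½ · t · |ΔQ| = ½ · 21 · 30 = €315.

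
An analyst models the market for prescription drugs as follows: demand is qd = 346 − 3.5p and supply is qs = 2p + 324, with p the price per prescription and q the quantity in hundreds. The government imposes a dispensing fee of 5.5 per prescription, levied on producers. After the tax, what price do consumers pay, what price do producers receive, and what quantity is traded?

Without the tax, 346 − 3.5p = 2p + 324 gives 5.5p = 22, so p* = 4 and q* = 332.
With the tax collected from producers, supply shifts: qs = 2(p − 5.5) + 324.
New equilibrium: consumers pay 6, producers receive 0.5, q = 325. (Wedge: pb − ps = 5.5.)

Consumers pay 6; producers receive 0.5; quantity = 325.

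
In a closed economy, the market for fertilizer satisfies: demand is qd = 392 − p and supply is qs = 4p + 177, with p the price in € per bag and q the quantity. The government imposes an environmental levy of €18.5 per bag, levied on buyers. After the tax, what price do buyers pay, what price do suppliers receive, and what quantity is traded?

Buyers pay €57.8; suppliers receive €39.3; quantity = 334.2.

Before the tax: set 392 − p = 4p + 177 → p* = €43, q* = 349.
With the tax collected from buyers, demand (in seller-price terms) shifts: qd = 392 − (p + 18.5).
New equilibrium: buyers pay €57.8, suppliers receive €39.3, q = 334.2. (Wedge: pb − ps = 18.5.)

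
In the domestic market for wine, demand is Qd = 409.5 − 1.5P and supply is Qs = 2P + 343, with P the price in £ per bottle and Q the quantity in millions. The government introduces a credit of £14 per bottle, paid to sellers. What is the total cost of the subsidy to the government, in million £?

Before the subsidy: set 409.5 − 1.5P = 2P + 343 → P* = £19, Q* = 381.
With a per-unit subsidy paid to sellers, each receives P + 14 per unit sold, so supply becomes Qs = 2(P + 14) + 343.
New equilibrium: consumers pay £11, sellers receive £25, Q = 393. (Wedge: Pb − Ps = −14.)
Outlay = t · Q = 14 · 393 = £5502.

Government outlay = £5502 million.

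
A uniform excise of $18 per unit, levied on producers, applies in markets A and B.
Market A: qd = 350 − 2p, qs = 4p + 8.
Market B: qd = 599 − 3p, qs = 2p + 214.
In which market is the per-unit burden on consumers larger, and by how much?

Market A: pre-tax p* = $57, q* = 236; post-tax q = 212; per-unit burden on consumers = $12.
Market B: pre-tax p* = $77, q* = 368; post-tax q = 346.4; per-unit burden on consumers = $7.2.
Difference: $12 vs $7.2 → market A is larger by $4.8.

Market A, by $4.8.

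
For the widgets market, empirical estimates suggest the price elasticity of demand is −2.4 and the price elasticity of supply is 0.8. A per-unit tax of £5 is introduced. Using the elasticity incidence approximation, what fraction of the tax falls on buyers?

Buyers' share ≈ 0.25.

Incidence ratio: buyers' share ≈ εs / (εs + |εd|) = 0.8 / (0.8 + 2.4) = 0.25.
Supply is the less elastic side, so buyers bear the smaller share.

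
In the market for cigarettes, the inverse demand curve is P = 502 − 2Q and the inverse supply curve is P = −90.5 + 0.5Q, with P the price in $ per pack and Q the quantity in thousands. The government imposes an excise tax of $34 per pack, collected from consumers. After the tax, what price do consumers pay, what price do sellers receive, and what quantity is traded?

Consumers pay $55.2; sellers receive $21.2; quantity = 223.4.

Rewrite in direct form: Qd = 251 − 0.5P and Qs = 2P + 181.
Before the tax: set 251 − 0.5P = 2P + 181 → P* = $28, Q* = 237.
With the tax collected from consumers, demand (in seller-price terms) shifts: Qd = 251 − 0.5(P + 34).
Solving gives Q = 223.4 with consumers paying $55.2 and sellers receiving $21.2 (the $34 wedge).
The less price-elastic side of the market bears the larger share of a per-unit tax.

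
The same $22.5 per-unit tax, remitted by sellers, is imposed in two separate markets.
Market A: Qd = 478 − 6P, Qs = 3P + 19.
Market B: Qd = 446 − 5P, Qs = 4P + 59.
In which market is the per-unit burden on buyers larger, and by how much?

Market A: pre-tax P* = $51, Q* = 172; post-tax Q = 127; per-unit burden on buyers = $7.5.
Market B: pre-tax P* = $43, Q* = 231; post-tax Q = 181; per-unit burden on buyers = $10.
Difference: $7.5 vs $10 → market B is larger by $2.5.

Market B, by $2.5.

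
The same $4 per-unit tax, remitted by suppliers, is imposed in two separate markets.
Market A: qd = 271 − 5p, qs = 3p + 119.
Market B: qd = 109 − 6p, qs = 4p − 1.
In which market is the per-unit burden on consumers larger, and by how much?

Market B, by $0.1.

Market A: pre-tax p* = $19, q* = 176; post-tax q = 168.5; per-unit burden on consumers = $1.5.
Market B: pre-tax p* = $11, q* = 43; post-tax q = 33.4; per-unit burden on consumers = $1.6.
Difference: $1.5 vs $1.6 → market B is larger by $0.1.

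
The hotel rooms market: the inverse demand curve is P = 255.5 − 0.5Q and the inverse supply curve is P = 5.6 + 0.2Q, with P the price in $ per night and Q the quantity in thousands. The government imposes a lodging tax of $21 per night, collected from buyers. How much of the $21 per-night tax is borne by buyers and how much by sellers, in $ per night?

Buyers bear $15 per night; sellers bear $6 per night.

Inverting to Q(P) form: Qd = 511 − 2P; Qs = 5P − 28.
Before the tax: set 511 − 2P = 5P − 28 → P* = $77, Q* = 357.
With the tax collected from buyers, demand (in seller-price terms) shifts: Qd = 511 − 2(P + 21).
New equilibrium: buyers pay $92, sellers receive $71, Q = 327. (Wedge: Pb − Ps = 21.)
Burden on buyers: $15; on sellers: $6. (They sum to $21.)
The less price-elastic side of the market bears the larger share of a per-unit tax.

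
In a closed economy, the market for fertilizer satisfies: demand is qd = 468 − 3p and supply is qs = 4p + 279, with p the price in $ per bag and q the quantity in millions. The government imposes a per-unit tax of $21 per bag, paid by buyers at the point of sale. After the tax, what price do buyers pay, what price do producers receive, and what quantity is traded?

Buyers pay $39; producers receive $18; quantity = 351.

Without the tax, 468 − 3p = 4p + 279 gives 7p = 189, so p* = $27 and q* = 387.
With the tax collected from buyers, demand (in seller-price terms) shifts: qd = 468 − 3(p + 21).
New equilibrium: buyers pay $39, producers receive $18, q = 351. (Wedge: pb − ps = 21.)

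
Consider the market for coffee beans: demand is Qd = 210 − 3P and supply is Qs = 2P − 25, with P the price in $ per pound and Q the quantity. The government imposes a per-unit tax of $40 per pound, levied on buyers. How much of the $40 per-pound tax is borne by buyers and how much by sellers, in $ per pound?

Without the tax, 210 − 3P = 2P − 25 gives 5P = 235, so P* = $47 and Q* = 69.
With the tax collected from buyers, demand (in seller-price terms) shifts: Qd = 210 − 3(P + 40).
New equilibrium: buyers pay $63, sellers receive $23, Q = 21. (Wedge: Pb − Ps = 40.)
Burden on buyers: $16; on sellers: $24. (They sum to $40.)
The less price-elastic side of the market bears the larger share of a per-unit tax.

Buyers bear $16 per pound; sellers bear $24 per pound.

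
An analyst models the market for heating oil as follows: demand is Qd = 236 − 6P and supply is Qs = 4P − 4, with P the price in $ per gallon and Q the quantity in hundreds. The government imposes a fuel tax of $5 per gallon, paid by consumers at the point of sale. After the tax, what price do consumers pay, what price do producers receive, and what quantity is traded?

Consumers pay $26; producers receive $21; quantity = 80.

Without the tax, 236 − 6P = 4P − 4 gives 10P = 240, so P* = $24 and Q* = 92.
With the tax collected from consumers, demand (in seller-price terms) shifts: Qd = 236 − 6(P + 5).
New equilibrium: consumers pay $26, producers receive $21, Q = 80. (Wedge: Pb − Ps = 5.)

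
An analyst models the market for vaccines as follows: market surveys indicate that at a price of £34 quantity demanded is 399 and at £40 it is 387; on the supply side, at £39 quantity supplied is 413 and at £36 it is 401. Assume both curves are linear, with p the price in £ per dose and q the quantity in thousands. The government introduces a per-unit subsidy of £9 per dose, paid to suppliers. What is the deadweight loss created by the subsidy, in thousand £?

Demand slope: (387 − 399)/(40 − 34) = -2, so qd = 467 − 2p.
Supply slope: (401 − 413)/(36 − 39) = 4, so qs = 4p + 257.
Without the subsidy, 467 − 2p = 4p + 257 gives 6p = 210, so p* = £35 and q* = 397.
With a per-unit subsidy paid to suppliers, each receives p + 9 per unit sold, so supply becomes qs = 4(p + 9) + 257.
Solving gives q = 409 with consumers paying £29 and suppliers receiving £38 (the £9 wedge).
Quantity rises by |ΔQ| = |397 − 409| = 12.
DWL = ½ · t · |ΔQ| = ½ · 9 · 12 = £54.

Deadweight loss = £54 thousand.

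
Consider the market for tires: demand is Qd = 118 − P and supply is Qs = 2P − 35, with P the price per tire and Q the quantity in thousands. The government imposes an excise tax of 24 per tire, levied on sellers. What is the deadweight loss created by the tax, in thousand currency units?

Deadweight loss = 192 thousand.

Without the tax, 118 − P = 2P − 35 gives 3P = 153, so P* = 51 and Q* = 67.
With the tax collected from sellers, supply shifts: Qs = 2(P − 24) − 35.
New equilibrium: buyers pay 67, sellers receive 43, Q = 51. (Wedge: Pb − Ps = 24.)
Quantity falls by |ΔQ| = |67 − 51| = 16.
DWL = ½ · t · |ΔQ| = ½ · 24 · 16 = 192.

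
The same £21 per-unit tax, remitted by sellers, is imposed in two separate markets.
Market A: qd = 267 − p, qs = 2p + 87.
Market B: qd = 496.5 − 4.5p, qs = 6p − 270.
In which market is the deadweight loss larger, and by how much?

Market A: pre-tax p* = £60, q* = 207; post-tax q = 193; deadweight loss = £147.
Market B: pre-tax p* = £73, q* = 168; post-tax q = 114; deadweight loss = £567.
Difference: £147 vs £567 → market B is larger by £420.

Market B, by £420.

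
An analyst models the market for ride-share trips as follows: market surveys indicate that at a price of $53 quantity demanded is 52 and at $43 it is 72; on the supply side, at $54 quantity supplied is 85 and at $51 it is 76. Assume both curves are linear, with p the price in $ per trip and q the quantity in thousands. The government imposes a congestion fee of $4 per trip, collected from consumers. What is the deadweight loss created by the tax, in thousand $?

Demand slope: (72 − 52)/(43 − 53) = -2, so qd = 158 − 2p.
Supply slope: (76 − 85)/(51 − 54) = 3, so qs = 3p − 77.
Without the tax, 158 − 2p = 3p − 77 gives 5p = 235, so p* = $47 and q* = 64.
With the tax collected from consumers, demand (in seller-price terms) shifts: qd = 158 − 2(p + 4).
Solving gives q = 59.2 with consumers paying $49.4 and producers receiving $45.4 (the $4 wedge).
Quantity falls by |ΔQ| = |64 − 59.2| = 4.8.
DWL = ½ · t · |ΔQ| = ½ · 4 · 4.8 = $9.6.

Deadweight loss = $9.6 thousand.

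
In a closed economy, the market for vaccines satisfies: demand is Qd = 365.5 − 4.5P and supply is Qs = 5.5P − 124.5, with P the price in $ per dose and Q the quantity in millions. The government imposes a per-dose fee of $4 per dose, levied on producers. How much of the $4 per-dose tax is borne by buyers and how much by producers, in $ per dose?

Without the tax, 365.5 − 4.5P = 5.5P − 124.5 gives 10P = 490, so P* = $49 and Q* = 145.
With the tax collected from producers, supply shifts: Qs = 5.5(P − 4) − 124.5.
New equilibrium: buyers pay $51.2, producers receive $47.2, Q = 135.1. (Wedge: Pb − Ps = 4.)
Burden on buyers: $2.2; on producers: $1.8. (They sum to $4.)

Buyers bear $2.2 per dose; producers bear $1.8 per dose.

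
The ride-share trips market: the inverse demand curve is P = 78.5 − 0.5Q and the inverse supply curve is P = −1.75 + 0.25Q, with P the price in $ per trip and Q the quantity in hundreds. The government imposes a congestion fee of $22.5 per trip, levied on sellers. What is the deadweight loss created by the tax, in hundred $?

Rewrite in direct form: Qd = 157 − 2P and Qs = 4P + 7.
Before the tax: set 157 − 2P = 4P + 7 → P* = $25, Q* = 107.
With the tax collected from sellers, supply shifts: Qs = 4(P − 22.5) + 7.
Solving gives Q = 77 with consumers paying $40 and sellers receiving $17.5 (the $22.5 wedge).
Quantity falls by |ΔQ| = |107 − 77| = 30.
DWL = ½ · t · |ΔQ| = ½ · 22.5 · 30 = $337.5.

Deadweight loss = $337.5 hundred.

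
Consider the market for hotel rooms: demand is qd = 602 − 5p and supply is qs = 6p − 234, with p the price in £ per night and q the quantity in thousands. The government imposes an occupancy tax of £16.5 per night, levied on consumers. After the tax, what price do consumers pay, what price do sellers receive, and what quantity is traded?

Without the tax, 602 − 5p = 6p − 234 gives 11p = 836, so p* = £76 and q* = 222.
With the tax collected from consumers, demand (in seller-price terms) shifts: qd = 602 − 5(p + 16.5).
Solving gives q = 177 with consumers paying £85 and sellers receiving £68.5 (the £16.5 wedge).
The less price-elastic side of the market bears the larger share of a per-unit tax.

Consumers pay £85; sellers receive £68.5; quantity = 177.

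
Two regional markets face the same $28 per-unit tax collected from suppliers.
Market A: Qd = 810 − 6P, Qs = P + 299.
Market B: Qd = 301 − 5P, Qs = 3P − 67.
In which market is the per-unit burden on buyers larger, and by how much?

Market A: pre-tax P* = $73, Q* = 372; post-tax Q = 348; per-unit burden on buyers = $4.
Market B: pre-tax P* = $46, Q* = 71; post-tax Q = 18.5; per-unit burden on buyers = $10.5.
Difference: $4 vs $10.5 → market B is larger by $6.5.

Market B, by $6.5.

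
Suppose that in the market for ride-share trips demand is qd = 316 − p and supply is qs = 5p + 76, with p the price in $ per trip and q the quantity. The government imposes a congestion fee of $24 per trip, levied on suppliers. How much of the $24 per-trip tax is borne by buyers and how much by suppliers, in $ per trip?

Before the tax: set 316 − p = 5p + 76 → p* = $40, q* = 276.
With the tax collected from suppliers, supply shifts: qs = 5(p − 24) + 76.
Solving gives q = 256 with buyers paying $60 and suppliers receiving $36 (the $24 wedge).
Burden on buyers: $20; on suppliers: $4. (They sum to $24.)

Buyers bear $20 per trip; suppliers bear $4 per trip.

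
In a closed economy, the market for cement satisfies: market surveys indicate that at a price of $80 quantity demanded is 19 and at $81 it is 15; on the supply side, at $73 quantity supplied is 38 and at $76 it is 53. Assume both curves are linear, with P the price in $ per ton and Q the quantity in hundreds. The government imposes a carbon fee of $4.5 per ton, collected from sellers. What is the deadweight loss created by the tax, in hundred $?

Deadweight loss = $22.5 hundred.

Demand slope: (15 − 19)/(81 − 80) = -4, so Qd = 339 − 4P.
Supply slope: (53 − 38)/(76 − 73) = 5, so Qs = 5P − 327.
Without the tax, 339 − 4P = 5P − 327 gives 9P = 666, so P* = $74 and Q* = 43.
With the tax collected from sellers, supply shifts: Qs = 5(P − 4.5) − 327.
New equilibrium: consumers pay $76.5, sellers receive $72, Q = 33. (Wedge: Pb − Ps = 4.5.)
Quantity falls by |ΔQ| = |43 − 33| = 10.
DWL = ½ · t · |ΔQ| = ½ · 4.5 · 10 = $22.5.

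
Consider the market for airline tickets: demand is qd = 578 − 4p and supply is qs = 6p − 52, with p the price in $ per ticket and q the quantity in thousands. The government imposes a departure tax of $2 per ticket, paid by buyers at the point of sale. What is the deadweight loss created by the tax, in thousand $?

Before the tax: set 578 − 4p = 6p − 52 → p* = $63, q* = 326.
With the tax collected from buyers, demand (in seller-price terms) shifts: qd = 578 − 4(p + 2).
Solving gives q = 321.2 with buyers paying $64.2 and producers receiving $62.2 (the $2 wedge).
Quantity falls by |ΔQ| = |326 − 321.2| = 4.8.
DWL = ½ · t · |ΔQ| = ½ · 2 · 4.8 = $4.8.

Deadweight loss = $4.8 thousand.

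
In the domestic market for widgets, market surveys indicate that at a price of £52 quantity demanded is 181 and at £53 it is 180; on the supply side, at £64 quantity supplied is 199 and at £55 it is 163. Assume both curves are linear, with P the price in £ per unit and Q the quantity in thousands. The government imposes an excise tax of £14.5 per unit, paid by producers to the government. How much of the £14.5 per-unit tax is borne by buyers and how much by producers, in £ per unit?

Demand slope: (180 − 181)/(53 − 52) = -1, so Qd = 233 − P.
Supply slope: (163 − 199)/(55 − 64) = 4, so Qs = 4P − 57.
Without the tax, 233 − P = 4P − 57 gives 5P = 290, so P* = £58 and Q* = 175.
With the tax collected from producers, supply shifts: Qs = 4(P − 14.5) − 57.
New equilibrium: buyers pay £69.6, producers receive £55.1, Q = 163.4. (Wedge: Pb − Ps = 14.5.)
Burden on buyers: £11.6; on producers: £2.9. (They sum to £14.5.)

Buyers bear £11.6 per unit; producers bear £2.9 per unit.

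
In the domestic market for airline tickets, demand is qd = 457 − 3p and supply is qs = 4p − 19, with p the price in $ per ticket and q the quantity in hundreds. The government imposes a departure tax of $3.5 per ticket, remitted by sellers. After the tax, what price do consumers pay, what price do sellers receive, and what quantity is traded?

Without the tax, 457 − 3p = 4p − 19 gives 7p = 476, so p* = $68 and q* = 253.
With the tax collected from sellers, supply shifts: qs = 4(p − 3.5) − 19.
Solving gives q = 247 with consumers paying $70 and sellers receiving $66.5 (the $3.5 wedge).

Consumers pay $70; sellers receive $66.5; quantity = 247.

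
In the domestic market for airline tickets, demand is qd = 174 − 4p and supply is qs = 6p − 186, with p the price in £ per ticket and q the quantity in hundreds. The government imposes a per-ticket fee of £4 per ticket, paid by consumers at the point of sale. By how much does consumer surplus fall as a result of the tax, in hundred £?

Consumer surplus falls by £60.48 hundred.

Without the tax, 174 − 4p = 6p − 186 gives 10p = 360, so p* = £36 and q* = 30.
With the tax collected from consumers, demand (in seller-price terms) shifts: qd = 174 − 4(p + 4).
Solving gives q = 20.4 with consumers paying £38.4 and suppliers receiving £34.4 (the £4 wedge).
ΔCS is the trapezoid between Q = 20.4 and Q = 30 of height £2.4: ½ · (30 + 20.4) · 2.4 = £60.48.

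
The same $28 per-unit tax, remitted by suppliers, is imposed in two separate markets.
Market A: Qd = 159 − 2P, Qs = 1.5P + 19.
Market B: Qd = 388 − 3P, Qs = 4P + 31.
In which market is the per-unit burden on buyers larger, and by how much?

Market B, by $4.

Market A: pre-tax P* = $40, Q* = 79; post-tax Q = 55; per-unit burden on buyers = $12.
Market B: pre-tax P* = $51, Q* = 235; post-tax Q = 187; per-unit burden on buyers = $16.
Difference: $12 vs $16 → market B is larger by $4.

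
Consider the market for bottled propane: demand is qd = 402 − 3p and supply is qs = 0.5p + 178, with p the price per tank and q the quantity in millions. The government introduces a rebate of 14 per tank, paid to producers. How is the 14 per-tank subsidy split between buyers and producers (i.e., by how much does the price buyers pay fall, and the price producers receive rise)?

Before the subsidy: set 402 − 3p = 0.5p + 178 → p* = 64, q* = 210.
With a per-unit subsidy paid to producers, each receives p + 14 per unit sold, so supply becomes qs = 0.5(p + 14) + 178.
Solving gives q = 216 with buyers paying 62 and producers receiving 76 (the 14 wedge).
Gain to buyers: 2; to producers: 12. (They sum to 14.)

Buyers gain 2 per tank; producers gain 12 per tank.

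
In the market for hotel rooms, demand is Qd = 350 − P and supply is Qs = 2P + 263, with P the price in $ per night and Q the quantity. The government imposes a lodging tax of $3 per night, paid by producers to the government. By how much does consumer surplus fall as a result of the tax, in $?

Before the tax: set 350 − P = 2P + 263 → P* = $29, Q* = 321.
With the tax collected from producers, supply shifts: Qs = 2(P − 3) + 263.
New equilibrium: buyers pay $31, producers receive $28, Q = 319. (Wedge: Pb − Ps = 3.)
ΔCS is the trapezoid between Q = 319 and Q = 321 of height $2: ½ · (321 + 319) · 2 = $640.

Consumer surplus falls by $640.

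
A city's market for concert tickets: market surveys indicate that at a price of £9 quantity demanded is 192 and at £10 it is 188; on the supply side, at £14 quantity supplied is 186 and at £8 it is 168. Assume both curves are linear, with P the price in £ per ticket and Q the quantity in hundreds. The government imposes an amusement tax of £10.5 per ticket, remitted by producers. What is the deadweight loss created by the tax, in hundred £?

Deadweight loss = £94.5 hundred.

Demand slope: (188 − 192)/(10 − 9) = -4, so Qd = 228 − 4P.
Supply slope: (168 − 186)/(8 − 14) = 3, so Qs = 3P + 144.
Before the tax: set 228 − 4P = 3P + 144 → P* = £12, Q* = 180.
With the tax collected from producers, supply shifts: Qs = 3(P − 10.5) + 144.
New equilibrium: buyers pay £16.5, producers receive £6, Q = 162. (Wedge: Pb − Ps = 10.5.)
Quantity falls by |ΔQ| = |180 − 162| = 18.
DWL = ½ · t · |ΔQ| = ½ · 10.5 · 18 = £94.5.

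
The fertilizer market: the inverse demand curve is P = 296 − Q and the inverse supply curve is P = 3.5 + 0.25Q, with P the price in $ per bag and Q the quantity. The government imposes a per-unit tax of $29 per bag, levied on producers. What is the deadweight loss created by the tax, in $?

Deadweight loss = $336.4.

Inverting to Q(P) form: Qd = 296 − P; Qs = 4P − 14.
Before the tax: set 296 − P = 4P − 14 → P* = $62, Q* = 234.
With the tax collected from producers, supply shifts: Qs = 4(P − 29) − 14.
Solving gives Q = 210.8 with consumers paying $85.2 and producers receiving $56.2 (the $29 wedge).
Quantity falls by |ΔQ| = |234 − 210.8| = 23.2.
DWL = ½ · t · |ΔQ| = ½ · 29 · 23.2 = $336.4.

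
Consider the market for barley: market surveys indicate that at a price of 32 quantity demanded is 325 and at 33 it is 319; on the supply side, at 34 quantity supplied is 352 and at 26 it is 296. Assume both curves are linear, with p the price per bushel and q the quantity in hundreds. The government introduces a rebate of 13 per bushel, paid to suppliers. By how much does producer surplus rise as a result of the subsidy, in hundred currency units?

Demand slope: (319 − 325)/(33 − 32) = -6, so qd = 517 − 6p.
Supply slope: (296 − 352)/(26 − 34) = 7, so qs = 7p + 114.
Before the subsidy: set 517 − 6p = 7p + 114 → p* = 31, q* = 331.
With a per-unit subsidy paid to suppliers, each receives p + 13 per unit sold, so supply becomes qs = 7(p + 13) + 114.
Solving gives q = 373 with buyers paying 24 and suppliers receiving 37 (the 13 wedge).
ΔPS is the trapezoid between Q = 373 and Q = 331 of height 6: ½ · (331 + 373) · 6 = 2112.

Producer surplus rises by 2112 hundred.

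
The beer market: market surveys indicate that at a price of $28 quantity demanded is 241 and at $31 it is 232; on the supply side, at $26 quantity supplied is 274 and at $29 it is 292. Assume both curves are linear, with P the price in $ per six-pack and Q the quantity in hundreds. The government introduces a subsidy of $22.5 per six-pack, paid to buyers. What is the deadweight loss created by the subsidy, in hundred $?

Demand slope: (232 − 241)/(31 − 28) = -3, so Qd = 325 − 3P.
Supply slope: (292 − 274)/(29 − 26) = 6, so Qs = 6P + 118.
Before the subsidy: set 325 − 3P = 6P + 118 → P* = $23, Q* = 256.
With a per-unit subsidy paid to buyers, each effectively pays P − 22.5, so demand becomes Qd = 325 − 3(P − 22.5).
New equilibrium: buyers pay $8, suppliers receive $30.5, Q = 301. (Wedge: Pb − Ps = −22.5.)
Quantity rises by |ΔQ| = |256 − 301| = 45.
DWL = ½ · t · |ΔQ| = ½ · 22.5 · 45 = $506.25.

Deadweight loss = $506.25 hundred.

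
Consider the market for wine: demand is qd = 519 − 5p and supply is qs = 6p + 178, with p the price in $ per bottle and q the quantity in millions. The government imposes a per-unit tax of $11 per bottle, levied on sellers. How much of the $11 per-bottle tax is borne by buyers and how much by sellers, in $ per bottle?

Buyers bear $6 per bottle; sellers bear $5 per bottle.

Before the tax: set 519 − 5p = 6p + 178 → p* = $31, q* = 364.
With the tax collected from sellers, supply shifts: qs = 6(p − 11) + 178.
Solving gives q = 334 with buyers paying $37 and sellers receiving $26 (the $11 wedge).
Burden on buyers: $6; on sellers: $5. (They sum to $11.)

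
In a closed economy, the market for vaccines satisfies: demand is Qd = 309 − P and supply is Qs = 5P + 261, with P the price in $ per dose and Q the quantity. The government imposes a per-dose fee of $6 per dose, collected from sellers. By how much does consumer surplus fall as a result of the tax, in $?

Without the tax, 309 − P = 5P + 261 gives 6P = 48, so P* = $8 and Q* = 301.
With the tax collected from sellers, supply shifts: Qs = 5(P − 6) + 261.
Solving gives Q = 296 with consumers paying $13 and sellers receiving $7 (the $6 wedge).
ΔCS is the trapezoid between Q = 296 and Q = 301 of height $5: ½ · (301 + 296) · 5 = $1492.5.

Consumer surplus falls by $1492.5.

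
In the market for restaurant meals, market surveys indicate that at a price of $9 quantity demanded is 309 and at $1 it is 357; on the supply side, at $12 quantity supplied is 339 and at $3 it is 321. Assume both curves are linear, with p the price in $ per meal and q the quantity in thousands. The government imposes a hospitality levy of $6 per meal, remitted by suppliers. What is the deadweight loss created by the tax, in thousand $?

Deadweight loss = $27 thousand.

Demand slope: (357 − 309)/(1 − 9) = -6, so qd = 363 − 6p.
Supply slope: (321 − 339)/(3 − 12) = 2, so qs = 2p + 315.
Before the tax: set 363 − 6p = 2p + 315 → p* = $6, q* = 327.
With the tax collected from suppliers, supply shifts: qs = 2(p − 6) + 315.
Solving gives q = 318 with consumers paying $7.5 and suppliers receiving $1.5 (the $6 wedge).
Quantity falls by |ΔQ| = |327 − 318| = 9.
DWL = ½ · t · |ΔQ| = ½ · 6 · 9 = $27.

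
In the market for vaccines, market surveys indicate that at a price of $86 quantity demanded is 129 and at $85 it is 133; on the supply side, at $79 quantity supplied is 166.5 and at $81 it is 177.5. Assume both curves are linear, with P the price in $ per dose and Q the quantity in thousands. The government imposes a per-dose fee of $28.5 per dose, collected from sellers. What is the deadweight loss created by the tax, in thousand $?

Demand slope: (133 − 129)/(85 − 86) = -4, so Qd = 473 − 4P.
Supply slope: (177.5 − 166.5)/(81 − 79) = 5.5, so Qs = 5.5P − 268.
Without the tax, 473 − 4P = 5.5P − 268 gives 9.5P = 741, so P* = $78 and Q* = 161.
With the tax collected from sellers, supply shifts: Qs = 5.5(P − 28.5) − 268.
New equilibrium: buyers pay $94.5, sellers receive $66, Q = 95. (Wedge: Pb − Ps = 28.5.)
Quantity falls by |ΔQ| = |161 − 95| = 66.
DWL = ½ · t · |ΔQ| = ½ · 28.5 · 66 = $940.5.

Deadweight loss = $940.5 thousand.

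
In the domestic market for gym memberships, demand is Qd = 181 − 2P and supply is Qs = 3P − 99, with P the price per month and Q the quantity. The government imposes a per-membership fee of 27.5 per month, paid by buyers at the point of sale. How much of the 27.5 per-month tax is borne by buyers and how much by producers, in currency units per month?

Buyers bear 16.5 per month; producers bear 11 per month.

Without the tax, 181 − 2P = 3P − 99 gives 5P = 280, so P* = 56 and Q* = 69.
With the tax collected from buyers, demand (in seller-price terms) shifts: Qd = 181 − 2(P + 27.5).
Solving gives Q = 36 with buyers paying 72.5 and producers receiving 45 (the 27.5 wedge).
Burden on buyers: 16.5; on producers: 11. (They sum to 27.5.)
The less price-elastic side of the market bears the larger share of a per-unit tax.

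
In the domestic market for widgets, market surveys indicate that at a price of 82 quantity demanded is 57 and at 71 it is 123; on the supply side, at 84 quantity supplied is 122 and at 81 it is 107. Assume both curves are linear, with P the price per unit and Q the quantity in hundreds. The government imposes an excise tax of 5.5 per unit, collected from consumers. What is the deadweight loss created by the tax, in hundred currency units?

Demand slope: (123 − 57)/(71 − 82) = -6, so Qd = 549 − 6P.
Supply slope: (107 − 122)/(81 − 84) = 5, so Qs = 5P − 298.
Before the tax: set 549 − 6P = 5P − 298 → P* = 77, Q* = 87.
With the tax collected from consumers, demand (in seller-price terms) shifts: Qd = 549 − 6(P + 5.5).
Solving gives Q = 72 with consumers paying 79.5 and suppliers receiving 74 (the 5.5 wedge).
Quantity falls by |ΔQ| = |87 − 72| = 15.
DWL = ½ · t · |ΔQ| = ½ · 5.5 · 15 = 41.25.

Deadweight loss = 41.25 hundred.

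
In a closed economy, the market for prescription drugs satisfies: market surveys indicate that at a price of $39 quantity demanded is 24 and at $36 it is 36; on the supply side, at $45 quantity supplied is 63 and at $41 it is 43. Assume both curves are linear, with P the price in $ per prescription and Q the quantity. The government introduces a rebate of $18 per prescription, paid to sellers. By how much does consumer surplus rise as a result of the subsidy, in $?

Demand slope: (36 − 24)/(36 − 39) = -4, so Qd = 180 − 4P.
Supply slope: (43 − 63)/(41 − 45) = 5, so Qs = 5P − 162.
Without the subsidy, 180 − 4P = 5P − 162 gives 9P = 342, so P* = $38 and Q* = 28.
With a per-unit subsidy paid to sellers, each receives P + 18 per unit sold, so supply becomes Qs = 5(P + 18) − 162.
Solving gives Q = 68 with consumers paying $28 and sellers receiving $46 (the $18 wedge).
ΔCS is the trapezoid between Q = 68 and Q = 28 of height $10: ½ · (28 + 68) · 10 = $480.

Consumer surplus rises by $480.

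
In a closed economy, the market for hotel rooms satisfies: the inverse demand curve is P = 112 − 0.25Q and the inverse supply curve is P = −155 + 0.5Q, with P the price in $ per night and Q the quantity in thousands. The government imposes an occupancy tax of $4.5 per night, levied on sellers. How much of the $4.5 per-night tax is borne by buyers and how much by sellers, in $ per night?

Inverting to Q(P) form: Qd = 448 − 4P; Qs = 2P + 310.
Without the tax, 448 − 4P = 2P + 310 gives 6P = 138, so P* = $23 and Q* = 356.
With the tax collected from sellers, supply shifts: Qs = 2(P − 4.5) + 310.
New equilibrium: buyers pay $24.5, sellers receive $20, Q = 350. (Wedge: Pb − Ps = 4.5.)
Burden on buyers: $1.5; on sellers: $3. (They sum to $4.5.)
The less price-elastic side of the market bears the larger share of a per-unit tax.

Buyers bear $1.5 per night; sellers bear $3 per night.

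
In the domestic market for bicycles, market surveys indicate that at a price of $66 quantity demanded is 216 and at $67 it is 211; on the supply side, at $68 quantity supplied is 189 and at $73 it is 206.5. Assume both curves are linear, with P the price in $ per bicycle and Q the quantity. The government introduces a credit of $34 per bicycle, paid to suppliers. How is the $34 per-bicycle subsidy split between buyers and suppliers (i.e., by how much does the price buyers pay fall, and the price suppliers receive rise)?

Demand slope: (211 − 216)/(67 − 66) = -5, so Qd = 546 − 5P.
Supply slope: (206.5 − 189)/(73 − 68) = 3.5, so Qs = 3.5P − 49.
Without the subsidy, 546 − 5P = 3.5P − 49 gives 8.5P = 595, so P* = $70 and Q* = 196.
With a per-unit subsidy paid to suppliers, each receives P + 34 per unit sold, so supply becomes Qs = 3.5(P + 34) − 49.
Solving gives Q = 266 with buyers paying $56 and suppliers receiving $90 (the $34 wedge).
Gain to buyers: $14; to suppliers: $20. (They sum to $34.)

Buyers gain $14 per bicycle; suppliers gain $20 per bicycle.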